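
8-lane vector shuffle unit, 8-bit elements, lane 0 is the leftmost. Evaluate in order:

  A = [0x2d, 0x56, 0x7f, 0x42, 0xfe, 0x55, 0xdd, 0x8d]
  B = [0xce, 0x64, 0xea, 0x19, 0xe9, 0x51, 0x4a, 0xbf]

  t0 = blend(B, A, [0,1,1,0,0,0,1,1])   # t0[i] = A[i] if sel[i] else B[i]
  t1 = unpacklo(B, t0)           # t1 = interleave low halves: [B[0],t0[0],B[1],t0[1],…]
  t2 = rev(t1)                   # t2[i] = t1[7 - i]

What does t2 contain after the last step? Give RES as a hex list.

RES = [0x19, 0x19, 0x7f, 0xea, 0x56, 0x64, 0xce, 0xce]

t0 = [0xce, 0x56, 0x7f, 0x19, 0xe9, 0x51, 0xdd, 0x8d]
t1 = [0xce, 0xce, 0x64, 0x56, 0xea, 0x7f, 0x19, 0x19]
t2 = [0x19, 0x19, 0x7f, 0xea, 0x56, 0x64, 0xce, 0xce]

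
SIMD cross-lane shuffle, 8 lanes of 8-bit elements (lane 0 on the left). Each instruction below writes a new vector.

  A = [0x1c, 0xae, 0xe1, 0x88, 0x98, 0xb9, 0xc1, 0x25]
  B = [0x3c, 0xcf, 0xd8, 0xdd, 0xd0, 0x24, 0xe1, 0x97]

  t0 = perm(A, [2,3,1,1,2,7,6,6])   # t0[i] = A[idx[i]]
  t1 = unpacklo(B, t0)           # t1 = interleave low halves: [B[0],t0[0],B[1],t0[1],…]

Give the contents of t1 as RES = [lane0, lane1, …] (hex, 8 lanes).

RES = [ 0x3c  0xe1  0xcf  0x88  0xd8  0xae  0xdd  0xae ]

t0 = [0xe1, 0x88, 0xae, 0xae, 0xe1, 0x25, 0xc1, 0xc1]
t1 = [0x3c, 0xe1, 0xcf, 0x88, 0xd8, 0xae, 0xdd, 0xae]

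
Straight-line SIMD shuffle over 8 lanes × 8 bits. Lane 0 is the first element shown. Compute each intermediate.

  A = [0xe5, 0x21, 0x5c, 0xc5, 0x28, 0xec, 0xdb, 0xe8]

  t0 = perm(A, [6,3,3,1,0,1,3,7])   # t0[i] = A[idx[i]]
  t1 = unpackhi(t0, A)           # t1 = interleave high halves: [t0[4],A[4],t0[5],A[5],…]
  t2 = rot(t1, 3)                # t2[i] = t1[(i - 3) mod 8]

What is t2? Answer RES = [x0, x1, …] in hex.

RES = [ 0xdb  0xe8  0xe8  0xe5  0x28  0x21  0xec  0xc5 ]

→ t0 |db|c5|c5|21|e5|21|c5|e8|
→ t1 |e5|28|21|ec|c5|db|e8|e8|
→ t2 |db|e8|e8|e5|28|21|ec|c5|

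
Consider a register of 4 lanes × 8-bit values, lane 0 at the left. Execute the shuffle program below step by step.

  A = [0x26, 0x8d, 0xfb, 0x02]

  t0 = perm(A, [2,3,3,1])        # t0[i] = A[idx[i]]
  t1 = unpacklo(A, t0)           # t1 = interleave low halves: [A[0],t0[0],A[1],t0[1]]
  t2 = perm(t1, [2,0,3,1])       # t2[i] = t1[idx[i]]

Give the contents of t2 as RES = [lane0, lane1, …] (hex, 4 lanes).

  t0: fb 02 02 8d
  t1: 26 fb 8d 02
  t2: 8d 26 02 fb

RES = [ 0x8d  0x26  0x02  0xfb ]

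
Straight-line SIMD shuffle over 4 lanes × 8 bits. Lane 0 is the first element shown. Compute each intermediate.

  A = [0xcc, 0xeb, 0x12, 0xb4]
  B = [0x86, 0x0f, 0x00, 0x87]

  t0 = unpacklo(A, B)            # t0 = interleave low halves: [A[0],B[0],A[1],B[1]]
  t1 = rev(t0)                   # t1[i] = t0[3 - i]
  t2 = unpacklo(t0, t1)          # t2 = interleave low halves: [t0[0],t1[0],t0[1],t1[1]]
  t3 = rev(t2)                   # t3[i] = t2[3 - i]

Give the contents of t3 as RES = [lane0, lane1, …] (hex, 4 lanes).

RES = [ 0xeb  0x86  0x0f  0xcc ]

→ t0 |cc|86|eb|0f|
→ t1 |0f|eb|86|cc|
→ t2 |cc|0f|86|eb|
→ t3 |eb|86|0f|cc|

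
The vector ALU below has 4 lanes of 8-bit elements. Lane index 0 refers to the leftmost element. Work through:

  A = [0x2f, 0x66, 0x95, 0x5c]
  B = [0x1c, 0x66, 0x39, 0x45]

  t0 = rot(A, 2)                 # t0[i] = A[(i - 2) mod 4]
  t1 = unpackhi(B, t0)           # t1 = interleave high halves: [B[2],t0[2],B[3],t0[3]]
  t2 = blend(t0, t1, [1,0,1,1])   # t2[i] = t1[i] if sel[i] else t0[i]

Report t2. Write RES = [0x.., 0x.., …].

t0 = [0x95, 0x5c, 0x2f, 0x66]
t1 = [0x39, 0x2f, 0x45, 0x66]
t2 = [0x39, 0x5c, 0x45, 0x66]

RES = [ 0x39  0x5c  0x45  0x66 ]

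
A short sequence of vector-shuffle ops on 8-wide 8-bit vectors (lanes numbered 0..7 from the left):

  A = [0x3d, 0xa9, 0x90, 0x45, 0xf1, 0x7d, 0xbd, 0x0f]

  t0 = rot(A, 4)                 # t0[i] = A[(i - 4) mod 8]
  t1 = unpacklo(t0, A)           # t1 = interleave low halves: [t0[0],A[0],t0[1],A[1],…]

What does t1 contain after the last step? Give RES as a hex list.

RES = [0xf1, 0x3d, 0x7d, 0xa9, 0xbd, 0x90, 0x0f, 0x45]

  t0: f1 7d bd 0f 3d a9 90 45
  t1: f1 3d 7d a9 bd 90 0f 45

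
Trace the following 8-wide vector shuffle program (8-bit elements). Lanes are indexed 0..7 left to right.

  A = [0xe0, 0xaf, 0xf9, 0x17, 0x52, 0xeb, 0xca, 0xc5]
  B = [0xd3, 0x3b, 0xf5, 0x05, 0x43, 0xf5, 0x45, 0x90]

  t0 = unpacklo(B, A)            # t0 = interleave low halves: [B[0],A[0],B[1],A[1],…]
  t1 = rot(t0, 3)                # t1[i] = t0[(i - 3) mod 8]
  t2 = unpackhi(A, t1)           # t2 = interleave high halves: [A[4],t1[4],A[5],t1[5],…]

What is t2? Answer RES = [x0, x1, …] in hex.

→ t0 |d3|e0|3b|af|f5|f9|05|17|
→ t1 |f9|05|17|d3|e0|3b|af|f5|
→ t2 |52|e0|eb|3b|ca|af|c5|f5|

RES = [0x52, 0xe0, 0xeb, 0x3b, 0xca, 0xaf, 0xc5, 0xf5]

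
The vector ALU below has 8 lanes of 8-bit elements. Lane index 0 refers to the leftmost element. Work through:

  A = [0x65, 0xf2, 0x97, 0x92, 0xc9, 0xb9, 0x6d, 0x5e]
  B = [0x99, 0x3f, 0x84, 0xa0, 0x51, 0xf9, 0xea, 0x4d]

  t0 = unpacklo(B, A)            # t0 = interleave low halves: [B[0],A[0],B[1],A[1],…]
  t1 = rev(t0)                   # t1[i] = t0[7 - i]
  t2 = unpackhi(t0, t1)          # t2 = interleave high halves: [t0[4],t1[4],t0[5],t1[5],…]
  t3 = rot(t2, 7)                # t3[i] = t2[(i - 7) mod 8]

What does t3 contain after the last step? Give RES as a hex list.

→ t0 |99|65|3f|f2|84|97|a0|92|
→ t1 |92|a0|97|84|f2|3f|65|99|
→ t2 |84|f2|97|3f|a0|65|92|99|
→ t3 |f2|97|3f|a0|65|92|99|84|

RES = [0xf2, 0x97, 0x3f, 0xa0, 0x65, 0x92, 0x99, 0x84]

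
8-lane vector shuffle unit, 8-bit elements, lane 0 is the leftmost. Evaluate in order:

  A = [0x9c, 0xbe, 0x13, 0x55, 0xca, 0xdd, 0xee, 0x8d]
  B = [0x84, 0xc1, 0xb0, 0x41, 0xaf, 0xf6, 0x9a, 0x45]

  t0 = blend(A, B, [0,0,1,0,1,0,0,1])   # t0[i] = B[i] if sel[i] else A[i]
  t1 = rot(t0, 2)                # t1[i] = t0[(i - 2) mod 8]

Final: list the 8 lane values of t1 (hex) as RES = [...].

RES = [ 0xee  0x45  0x9c  0xbe  0xb0  0x55  0xaf  0xdd ]

t0 = [0x9c, 0xbe, 0xb0, 0x55, 0xaf, 0xdd, 0xee, 0x45]
t1 = [0xee, 0x45, 0x9c, 0xbe, 0xb0, 0x55, 0xaf, 0xdd]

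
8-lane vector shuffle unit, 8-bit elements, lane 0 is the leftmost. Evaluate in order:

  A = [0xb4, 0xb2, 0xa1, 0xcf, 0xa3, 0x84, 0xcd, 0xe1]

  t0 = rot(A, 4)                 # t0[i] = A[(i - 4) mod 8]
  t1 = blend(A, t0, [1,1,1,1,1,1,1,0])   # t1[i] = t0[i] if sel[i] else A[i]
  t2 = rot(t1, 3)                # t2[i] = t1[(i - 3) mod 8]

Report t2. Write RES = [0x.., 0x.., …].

RES = [ 0xb2  0xa1  0xe1  0xa3  0x84  0xcd  0xe1  0xb4 ]

  t0: a3 84 cd e1 b4 b2 a1 cf
  t1: a3 84 cd e1 b4 b2 a1 e1
  t2: b2 a1 e1 a3 84 cd e1 b4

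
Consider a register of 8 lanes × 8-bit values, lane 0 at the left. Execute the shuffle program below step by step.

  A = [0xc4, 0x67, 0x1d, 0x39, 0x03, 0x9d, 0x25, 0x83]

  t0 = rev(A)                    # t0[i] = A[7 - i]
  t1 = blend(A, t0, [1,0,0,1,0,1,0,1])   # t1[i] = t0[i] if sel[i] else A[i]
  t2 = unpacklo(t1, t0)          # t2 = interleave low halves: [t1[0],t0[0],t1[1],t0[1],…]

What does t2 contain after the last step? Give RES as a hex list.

→ t0 |83|25|9d|03|39|1d|67|c4|
→ t1 |83|67|1d|03|03|1d|25|c4|
→ t2 |83|83|67|25|1d|9d|03|03|

RES = [ 0x83  0x83  0x67  0x25  0x1d  0x9d  0x03  0x03 ]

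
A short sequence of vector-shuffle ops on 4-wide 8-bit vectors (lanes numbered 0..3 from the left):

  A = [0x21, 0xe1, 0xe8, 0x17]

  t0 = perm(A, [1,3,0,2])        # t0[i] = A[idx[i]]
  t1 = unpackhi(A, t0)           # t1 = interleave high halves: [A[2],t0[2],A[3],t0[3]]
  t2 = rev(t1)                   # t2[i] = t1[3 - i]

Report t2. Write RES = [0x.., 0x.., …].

t0 = [0xe1, 0x17, 0x21, 0xe8]
t1 = [0xe8, 0x21, 0x17, 0xe8]
t2 = [0xe8, 0x17, 0x21, 0xe8]

RES = [ 0xe8  0x17  0x21  0xe8 ]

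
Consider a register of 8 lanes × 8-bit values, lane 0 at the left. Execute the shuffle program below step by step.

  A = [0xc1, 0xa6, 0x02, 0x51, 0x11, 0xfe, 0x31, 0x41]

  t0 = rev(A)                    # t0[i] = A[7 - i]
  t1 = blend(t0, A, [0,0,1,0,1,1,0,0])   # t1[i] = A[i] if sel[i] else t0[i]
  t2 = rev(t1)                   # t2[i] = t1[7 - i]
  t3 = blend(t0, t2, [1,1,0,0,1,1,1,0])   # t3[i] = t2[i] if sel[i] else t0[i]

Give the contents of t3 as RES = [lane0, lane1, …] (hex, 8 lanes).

RES = [ 0xc1  0xa6  0xfe  0x11  0x11  0x02  0x31  0xc1 ]

t0 = [0x41, 0x31, 0xfe, 0x11, 0x51, 0x02, 0xa6, 0xc1]
t1 = [0x41, 0x31, 0x02, 0x11, 0x11, 0xfe, 0xa6, 0xc1]
t2 = [0xc1, 0xa6, 0xfe, 0x11, 0x11, 0x02, 0x31, 0x41]
t3 = [0xc1, 0xa6, 0xfe, 0x11, 0x11, 0x02, 0x31, 0xc1]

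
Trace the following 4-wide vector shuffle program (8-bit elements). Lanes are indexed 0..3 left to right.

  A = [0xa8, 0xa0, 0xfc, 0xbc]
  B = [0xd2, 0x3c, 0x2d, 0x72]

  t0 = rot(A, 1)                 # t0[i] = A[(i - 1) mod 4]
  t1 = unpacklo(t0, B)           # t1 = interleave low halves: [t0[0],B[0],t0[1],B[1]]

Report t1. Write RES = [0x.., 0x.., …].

  t0: bc a8 a0 fc
  t1: bc d2 a8 3c

RES = [0xbc, 0xd2, 0xa8, 0x3c]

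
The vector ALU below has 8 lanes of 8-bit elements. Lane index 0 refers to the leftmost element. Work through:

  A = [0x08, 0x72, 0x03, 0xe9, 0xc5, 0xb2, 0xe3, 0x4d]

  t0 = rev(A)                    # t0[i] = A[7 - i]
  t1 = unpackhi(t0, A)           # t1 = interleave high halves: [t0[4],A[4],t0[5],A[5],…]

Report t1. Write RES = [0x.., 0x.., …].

→ t0 |4d|e3|b2|c5|e9|03|72|08|
→ t1 |e9|c5|03|b2|72|e3|08|4d|

RES = [0xe9, 0xc5, 0x03, 0xb2, 0x72, 0xe3, 0x08, 0x4d]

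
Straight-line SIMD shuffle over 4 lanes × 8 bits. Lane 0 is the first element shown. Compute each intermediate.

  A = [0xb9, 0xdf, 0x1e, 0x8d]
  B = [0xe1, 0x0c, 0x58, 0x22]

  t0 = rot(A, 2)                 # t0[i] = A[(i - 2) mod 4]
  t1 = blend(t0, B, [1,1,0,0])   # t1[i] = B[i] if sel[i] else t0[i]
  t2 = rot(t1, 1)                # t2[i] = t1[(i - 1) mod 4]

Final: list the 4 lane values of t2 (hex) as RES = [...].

RES = [0xdf, 0xe1, 0x0c, 0xb9]

→ t0 |1e|8d|b9|df|
→ t1 |e1|0c|b9|df|
→ t2 |df|e1|0c|b9|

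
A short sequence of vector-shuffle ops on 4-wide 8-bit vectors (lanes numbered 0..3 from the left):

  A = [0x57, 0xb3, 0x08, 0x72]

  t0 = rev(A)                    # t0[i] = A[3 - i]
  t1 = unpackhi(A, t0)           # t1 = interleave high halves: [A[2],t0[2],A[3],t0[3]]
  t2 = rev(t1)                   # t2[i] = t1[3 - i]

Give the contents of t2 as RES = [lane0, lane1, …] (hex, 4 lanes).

t0 = [0x72, 0x08, 0xb3, 0x57]
t1 = [0x08, 0xb3, 0x72, 0x57]
t2 = [0x57, 0x72, 0xb3, 0x08]

RES = [0x57, 0x72, 0xb3, 0x08]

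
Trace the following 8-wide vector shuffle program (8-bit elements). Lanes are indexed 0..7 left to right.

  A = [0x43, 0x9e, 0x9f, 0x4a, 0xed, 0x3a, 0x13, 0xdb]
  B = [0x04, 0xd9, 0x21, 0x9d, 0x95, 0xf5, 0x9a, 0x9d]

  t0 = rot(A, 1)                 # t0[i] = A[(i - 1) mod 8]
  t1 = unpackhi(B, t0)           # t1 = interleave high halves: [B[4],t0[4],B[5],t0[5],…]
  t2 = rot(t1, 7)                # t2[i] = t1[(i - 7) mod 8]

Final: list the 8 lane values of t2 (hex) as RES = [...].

→ t0 |db|43|9e|9f|4a|ed|3a|13|
→ t1 |95|4a|f5|ed|9a|3a|9d|13|
→ t2 |4a|f5|ed|9a|3a|9d|13|95|

RES = [0x4a, 0xf5, 0xed, 0x9a, 0x3a, 0x9d, 0x13, 0x95]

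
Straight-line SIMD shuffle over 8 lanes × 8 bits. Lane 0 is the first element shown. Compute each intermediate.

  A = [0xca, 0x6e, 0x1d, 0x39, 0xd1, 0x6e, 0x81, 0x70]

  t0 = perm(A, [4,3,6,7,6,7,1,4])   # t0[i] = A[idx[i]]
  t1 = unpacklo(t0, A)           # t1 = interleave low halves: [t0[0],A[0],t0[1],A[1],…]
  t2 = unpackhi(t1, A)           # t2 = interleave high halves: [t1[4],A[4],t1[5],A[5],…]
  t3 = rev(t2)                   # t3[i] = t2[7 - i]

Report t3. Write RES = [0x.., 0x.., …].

RES = [0x70, 0x39, 0x81, 0x70, 0x6e, 0x1d, 0xd1, 0x81]

→ t0 |d1|39|81|70|81|70|6e|d1|
→ t1 |d1|ca|39|6e|81|1d|70|39|
→ t2 |81|d1|1d|6e|70|81|39|70|
→ t3 |70|39|81|70|6e|1d|d1|81|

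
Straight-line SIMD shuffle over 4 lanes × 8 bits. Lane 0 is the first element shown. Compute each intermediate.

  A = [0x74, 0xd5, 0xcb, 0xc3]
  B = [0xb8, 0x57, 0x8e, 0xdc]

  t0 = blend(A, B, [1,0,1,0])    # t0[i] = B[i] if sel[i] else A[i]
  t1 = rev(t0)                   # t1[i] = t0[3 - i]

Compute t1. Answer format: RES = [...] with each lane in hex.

  t0: b8 d5 8e c3
  t1: c3 8e d5 b8

RES = [0xc3, 0x8e, 0xd5, 0xb8]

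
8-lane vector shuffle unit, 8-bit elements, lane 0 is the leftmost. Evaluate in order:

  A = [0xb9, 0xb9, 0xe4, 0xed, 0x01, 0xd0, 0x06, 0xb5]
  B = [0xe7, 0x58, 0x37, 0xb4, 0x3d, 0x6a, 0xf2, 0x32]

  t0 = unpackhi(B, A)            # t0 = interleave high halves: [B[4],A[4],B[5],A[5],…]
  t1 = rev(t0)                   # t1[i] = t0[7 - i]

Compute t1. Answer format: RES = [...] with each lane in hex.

  t0: 3d 01 6a d0 f2 06 32 b5
  t1: b5 32 06 f2 d0 6a 01 3d

RES = [0xb5, 0x32, 0x06, 0xf2, 0xd0, 0x6a, 0x01, 0x3d]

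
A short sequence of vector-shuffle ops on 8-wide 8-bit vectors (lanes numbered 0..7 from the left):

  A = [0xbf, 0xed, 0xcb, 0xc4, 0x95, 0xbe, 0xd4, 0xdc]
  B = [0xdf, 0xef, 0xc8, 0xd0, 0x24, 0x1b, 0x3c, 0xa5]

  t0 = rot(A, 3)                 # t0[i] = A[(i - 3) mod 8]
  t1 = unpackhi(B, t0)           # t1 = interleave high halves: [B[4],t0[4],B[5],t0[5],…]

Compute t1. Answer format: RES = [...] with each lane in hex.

→ t0 |be|d4|dc|bf|ed|cb|c4|95|
→ t1 |24|ed|1b|cb|3c|c4|a5|95|

RES = [ 0x24  0xed  0x1b  0xcb  0x3c  0xc4  0xa5  0x95 ]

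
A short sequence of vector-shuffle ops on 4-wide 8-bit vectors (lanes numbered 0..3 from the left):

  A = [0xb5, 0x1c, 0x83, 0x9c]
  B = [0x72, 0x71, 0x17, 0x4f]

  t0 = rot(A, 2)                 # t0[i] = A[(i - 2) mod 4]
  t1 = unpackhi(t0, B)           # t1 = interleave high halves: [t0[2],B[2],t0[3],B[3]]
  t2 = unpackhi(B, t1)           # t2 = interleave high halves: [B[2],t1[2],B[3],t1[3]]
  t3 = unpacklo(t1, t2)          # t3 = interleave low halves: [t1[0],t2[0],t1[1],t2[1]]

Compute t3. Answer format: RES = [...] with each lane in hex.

RES = [0xb5, 0x17, 0x17, 0x1c]

→ t0 |83|9c|b5|1c|
→ t1 |b5|17|1c|4f|
→ t2 |17|1c|4f|4f|
→ t3 |b5|17|17|1c|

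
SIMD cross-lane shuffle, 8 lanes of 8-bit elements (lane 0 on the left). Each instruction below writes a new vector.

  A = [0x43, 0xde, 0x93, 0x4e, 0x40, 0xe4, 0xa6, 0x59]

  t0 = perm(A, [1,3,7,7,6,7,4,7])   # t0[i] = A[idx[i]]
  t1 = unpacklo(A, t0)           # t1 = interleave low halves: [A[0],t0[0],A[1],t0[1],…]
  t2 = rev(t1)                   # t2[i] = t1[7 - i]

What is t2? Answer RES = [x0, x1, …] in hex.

RES = [ 0x59  0x4e  0x59  0x93  0x4e  0xde  0xde  0x43 ]

  t0: de 4e 59 59 a6 59 40 59
  t1: 43 de de 4e 93 59 4e 59
  t2: 59 4e 59 93 4e de de 43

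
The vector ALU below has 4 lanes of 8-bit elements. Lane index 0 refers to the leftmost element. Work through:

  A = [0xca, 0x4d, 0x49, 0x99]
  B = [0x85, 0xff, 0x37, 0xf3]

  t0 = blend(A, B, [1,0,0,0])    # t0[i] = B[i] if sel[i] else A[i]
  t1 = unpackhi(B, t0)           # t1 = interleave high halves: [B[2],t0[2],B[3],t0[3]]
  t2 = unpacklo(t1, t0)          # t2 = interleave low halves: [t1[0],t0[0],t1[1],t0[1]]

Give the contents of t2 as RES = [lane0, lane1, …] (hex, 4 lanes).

RES = [0x37, 0x85, 0x49, 0x4d]

→ t0 |85|4d|49|99|
→ t1 |37|49|f3|99|
→ t2 |37|85|49|4d|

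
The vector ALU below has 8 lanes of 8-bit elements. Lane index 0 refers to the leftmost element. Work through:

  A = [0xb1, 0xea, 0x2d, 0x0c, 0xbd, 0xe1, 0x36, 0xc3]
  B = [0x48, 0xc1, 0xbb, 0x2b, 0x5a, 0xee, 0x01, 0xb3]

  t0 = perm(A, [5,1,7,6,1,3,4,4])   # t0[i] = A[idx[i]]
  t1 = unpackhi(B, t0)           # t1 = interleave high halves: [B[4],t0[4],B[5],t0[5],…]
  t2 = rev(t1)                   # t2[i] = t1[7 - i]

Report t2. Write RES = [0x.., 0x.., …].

  t0: e1 ea c3 36 ea 0c bd bd
  t1: 5a ea ee 0c 01 bd b3 bd
  t2: bd b3 bd 01 0c ee ea 5a

RES = [0xbd, 0xb3, 0xbd, 0x01, 0x0c, 0xee, 0xea, 0x5a]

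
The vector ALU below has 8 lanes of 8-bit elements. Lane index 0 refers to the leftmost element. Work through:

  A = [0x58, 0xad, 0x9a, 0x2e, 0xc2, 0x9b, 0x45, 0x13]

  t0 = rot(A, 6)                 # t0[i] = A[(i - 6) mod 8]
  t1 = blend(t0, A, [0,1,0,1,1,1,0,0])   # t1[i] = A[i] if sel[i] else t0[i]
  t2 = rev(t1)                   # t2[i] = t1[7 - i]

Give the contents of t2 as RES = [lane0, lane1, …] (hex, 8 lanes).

RES = [ 0xad  0x58  0x9b  0xc2  0x2e  0xc2  0xad  0x9a ]

  t0: 9a 2e c2 9b 45 13 58 ad
  t1: 9a ad c2 2e c2 9b 58 ad
  t2: ad 58 9b c2 2e c2 ad 9a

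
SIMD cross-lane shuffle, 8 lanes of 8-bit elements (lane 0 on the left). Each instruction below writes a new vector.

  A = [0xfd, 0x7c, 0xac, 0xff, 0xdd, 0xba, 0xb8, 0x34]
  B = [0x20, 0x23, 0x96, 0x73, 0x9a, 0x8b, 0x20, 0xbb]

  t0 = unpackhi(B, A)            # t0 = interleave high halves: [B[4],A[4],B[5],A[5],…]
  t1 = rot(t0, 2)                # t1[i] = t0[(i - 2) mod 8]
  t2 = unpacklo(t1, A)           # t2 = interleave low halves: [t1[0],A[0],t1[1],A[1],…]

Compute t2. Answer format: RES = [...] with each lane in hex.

t0 = [0x9a, 0xdd, 0x8b, 0xba, 0x20, 0xb8, 0xbb, 0x34]
t1 = [0xbb, 0x34, 0x9a, 0xdd, 0x8b, 0xba, 0x20, 0xb8]
t2 = [0xbb, 0xfd, 0x34, 0x7c, 0x9a, 0xac, 0xdd, 0xff]

RES = [ 0xbb  0xfd  0x34  0x7c  0x9a  0xac  0xdd  0xff ]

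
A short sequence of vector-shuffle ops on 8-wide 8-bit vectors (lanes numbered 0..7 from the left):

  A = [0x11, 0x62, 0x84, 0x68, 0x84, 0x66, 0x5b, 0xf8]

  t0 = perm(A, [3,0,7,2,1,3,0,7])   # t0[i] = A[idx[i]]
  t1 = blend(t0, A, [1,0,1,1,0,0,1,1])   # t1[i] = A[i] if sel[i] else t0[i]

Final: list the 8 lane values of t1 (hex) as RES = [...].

  t0: 68 11 f8 84 62 68 11 f8
  t1: 11 11 84 68 62 68 5b f8

RES = [ 0x11  0x11  0x84  0x68  0x62  0x68  0x5b  0xf8 ]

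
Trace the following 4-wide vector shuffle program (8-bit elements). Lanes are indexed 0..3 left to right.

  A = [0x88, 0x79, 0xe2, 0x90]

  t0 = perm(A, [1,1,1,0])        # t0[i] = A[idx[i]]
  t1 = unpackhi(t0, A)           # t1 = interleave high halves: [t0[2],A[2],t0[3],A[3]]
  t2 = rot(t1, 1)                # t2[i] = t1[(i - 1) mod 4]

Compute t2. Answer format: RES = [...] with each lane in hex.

RES = [ 0x90  0x79  0xe2  0x88 ]

→ t0 |79|79|79|88|
→ t1 |79|e2|88|90|
→ t2 |90|79|e2|88|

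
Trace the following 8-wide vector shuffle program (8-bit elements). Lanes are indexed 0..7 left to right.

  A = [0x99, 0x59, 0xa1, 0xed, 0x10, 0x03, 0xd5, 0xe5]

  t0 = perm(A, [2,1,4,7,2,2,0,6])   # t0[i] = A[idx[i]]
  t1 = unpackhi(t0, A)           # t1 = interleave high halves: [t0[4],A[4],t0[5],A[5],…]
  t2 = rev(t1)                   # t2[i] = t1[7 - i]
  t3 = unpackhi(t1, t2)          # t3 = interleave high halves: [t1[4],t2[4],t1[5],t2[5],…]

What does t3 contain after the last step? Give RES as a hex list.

RES = [ 0x99  0x03  0xd5  0xa1  0xd5  0x10  0xe5  0xa1 ]

  t0: a1 59 10 e5 a1 a1 99 d5
  t1: a1 10 a1 03 99 d5 d5 e5
  t2: e5 d5 d5 99 03 a1 10 a1
  t3: 99 03 d5 a1 d5 10 e5 a1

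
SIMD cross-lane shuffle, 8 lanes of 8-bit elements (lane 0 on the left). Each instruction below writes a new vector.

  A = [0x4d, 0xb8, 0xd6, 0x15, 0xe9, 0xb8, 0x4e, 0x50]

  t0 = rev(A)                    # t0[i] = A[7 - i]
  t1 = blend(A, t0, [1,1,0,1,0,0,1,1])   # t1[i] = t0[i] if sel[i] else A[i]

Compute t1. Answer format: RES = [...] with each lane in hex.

t0 = [0x50, 0x4e, 0xb8, 0xe9, 0x15, 0xd6, 0xb8, 0x4d]
t1 = [0x50, 0x4e, 0xd6, 0xe9, 0xe9, 0xb8, 0xb8, 0x4d]

RES = [0x50, 0x4e, 0xd6, 0xe9, 0xe9, 0xb8, 0xb8, 0x4d]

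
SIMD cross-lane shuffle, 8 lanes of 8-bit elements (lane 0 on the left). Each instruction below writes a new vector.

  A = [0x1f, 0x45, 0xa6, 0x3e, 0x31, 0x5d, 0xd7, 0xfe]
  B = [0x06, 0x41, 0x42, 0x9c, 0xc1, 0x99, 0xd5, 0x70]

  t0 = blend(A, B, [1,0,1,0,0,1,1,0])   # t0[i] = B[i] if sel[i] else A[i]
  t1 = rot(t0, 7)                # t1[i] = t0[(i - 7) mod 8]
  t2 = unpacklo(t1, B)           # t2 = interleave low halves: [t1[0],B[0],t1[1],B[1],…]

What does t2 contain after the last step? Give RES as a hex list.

RES = [0x45, 0x06, 0x42, 0x41, 0x3e, 0x42, 0x31, 0x9c]

  t0: 06 45 42 3e 31 99 d5 fe
  t1: 45 42 3e 31 99 d5 fe 06
  t2: 45 06 42 41 3e 42 31 9c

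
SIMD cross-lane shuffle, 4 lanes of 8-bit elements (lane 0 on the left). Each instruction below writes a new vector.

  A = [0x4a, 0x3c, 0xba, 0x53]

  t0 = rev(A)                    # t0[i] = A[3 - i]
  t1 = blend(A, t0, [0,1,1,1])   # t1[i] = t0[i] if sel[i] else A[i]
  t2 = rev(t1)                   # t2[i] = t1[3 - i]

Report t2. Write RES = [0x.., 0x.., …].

→ t0 |53|ba|3c|4a|
→ t1 |4a|ba|3c|4a|
→ t2 |4a|3c|ba|4a|

RES = [0x4a, 0x3c, 0xba, 0x4a]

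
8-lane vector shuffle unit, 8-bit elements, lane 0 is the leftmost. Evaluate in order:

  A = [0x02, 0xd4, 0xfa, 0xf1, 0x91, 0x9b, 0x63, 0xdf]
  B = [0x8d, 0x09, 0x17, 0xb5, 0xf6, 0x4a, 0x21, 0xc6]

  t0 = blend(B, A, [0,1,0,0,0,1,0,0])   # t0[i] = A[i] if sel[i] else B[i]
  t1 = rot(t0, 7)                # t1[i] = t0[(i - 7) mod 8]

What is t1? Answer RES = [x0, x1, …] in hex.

t0 = [0x8d, 0xd4, 0x17, 0xb5, 0xf6, 0x9b, 0x21, 0xc6]
t1 = [0xd4, 0x17, 0xb5, 0xf6, 0x9b, 0x21, 0xc6, 0x8d]

RES = [ 0xd4  0x17  0xb5  0xf6  0x9b  0x21  0xc6  0x8d ]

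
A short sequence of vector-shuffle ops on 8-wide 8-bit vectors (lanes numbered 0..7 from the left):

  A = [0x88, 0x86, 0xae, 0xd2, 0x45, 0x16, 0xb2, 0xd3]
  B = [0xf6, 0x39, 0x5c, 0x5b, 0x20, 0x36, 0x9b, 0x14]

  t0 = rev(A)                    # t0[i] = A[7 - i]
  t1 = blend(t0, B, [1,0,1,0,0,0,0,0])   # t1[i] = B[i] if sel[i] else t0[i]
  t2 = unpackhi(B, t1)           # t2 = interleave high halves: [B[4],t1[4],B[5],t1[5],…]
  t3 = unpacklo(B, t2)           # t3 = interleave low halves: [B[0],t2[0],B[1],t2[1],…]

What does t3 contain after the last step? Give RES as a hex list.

  t0: d3 b2 16 45 d2 ae 86 88
  t1: f6 b2 5c 45 d2 ae 86 88
  t2: 20 d2 36 ae 9b 86 14 88
  t3: f6 20 39 d2 5c 36 5b ae

RES = [0xf6, 0x20, 0x39, 0xd2, 0x5c, 0x36, 0x5b, 0xae]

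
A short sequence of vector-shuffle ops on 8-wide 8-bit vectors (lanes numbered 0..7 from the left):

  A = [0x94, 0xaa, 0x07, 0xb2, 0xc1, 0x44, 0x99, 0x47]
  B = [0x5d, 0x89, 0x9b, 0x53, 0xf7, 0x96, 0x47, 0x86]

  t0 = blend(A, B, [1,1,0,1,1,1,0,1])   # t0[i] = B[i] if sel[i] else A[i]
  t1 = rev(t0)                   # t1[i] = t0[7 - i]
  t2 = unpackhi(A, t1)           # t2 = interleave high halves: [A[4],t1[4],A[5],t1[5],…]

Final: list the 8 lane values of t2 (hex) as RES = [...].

t0 = [0x5d, 0x89, 0x07, 0x53, 0xf7, 0x96, 0x99, 0x86]
t1 = [0x86, 0x99, 0x96, 0xf7, 0x53, 0x07, 0x89, 0x5d]
t2 = [0xc1, 0x53, 0x44, 0x07, 0x99, 0x89, 0x47, 0x5d]

RES = [0xc1, 0x53, 0x44, 0x07, 0x99, 0x89, 0x47, 0x5d]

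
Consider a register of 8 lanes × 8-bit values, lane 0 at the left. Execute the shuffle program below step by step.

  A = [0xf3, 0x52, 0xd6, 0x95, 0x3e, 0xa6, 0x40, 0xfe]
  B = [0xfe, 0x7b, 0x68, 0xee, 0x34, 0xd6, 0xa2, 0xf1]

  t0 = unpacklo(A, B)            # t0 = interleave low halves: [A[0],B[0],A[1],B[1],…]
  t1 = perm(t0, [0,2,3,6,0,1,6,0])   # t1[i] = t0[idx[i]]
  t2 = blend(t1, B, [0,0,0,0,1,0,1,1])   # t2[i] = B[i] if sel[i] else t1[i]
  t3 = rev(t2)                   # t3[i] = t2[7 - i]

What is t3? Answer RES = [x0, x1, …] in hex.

RES = [0xf1, 0xa2, 0xfe, 0x34, 0x95, 0x7b, 0x52, 0xf3]

  t0: f3 fe 52 7b d6 68 95 ee
  t1: f3 52 7b 95 f3 fe 95 f3
  t2: f3 52 7b 95 34 fe a2 f1
  t3: f1 a2 fe 34 95 7b 52 f3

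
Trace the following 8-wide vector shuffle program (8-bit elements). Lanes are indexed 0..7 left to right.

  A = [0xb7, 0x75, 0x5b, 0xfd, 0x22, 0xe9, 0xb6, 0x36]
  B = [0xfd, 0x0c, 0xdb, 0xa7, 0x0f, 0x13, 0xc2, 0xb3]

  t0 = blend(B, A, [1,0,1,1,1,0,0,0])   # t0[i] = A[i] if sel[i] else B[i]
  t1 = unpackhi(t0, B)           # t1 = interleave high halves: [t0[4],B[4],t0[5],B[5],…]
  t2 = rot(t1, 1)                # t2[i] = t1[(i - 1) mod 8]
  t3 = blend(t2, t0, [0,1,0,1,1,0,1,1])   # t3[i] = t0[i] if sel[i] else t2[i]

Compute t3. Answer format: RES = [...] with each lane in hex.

  t0: b7 0c 5b fd 22 13 c2 b3
  t1: 22 0f 13 13 c2 c2 b3 b3
  t2: b3 22 0f 13 13 c2 c2 b3
  t3: b3 0c 0f fd 22 c2 c2 b3

RES = [ 0xb3  0x0c  0x0f  0xfd  0x22  0xc2  0xc2  0xb3 ]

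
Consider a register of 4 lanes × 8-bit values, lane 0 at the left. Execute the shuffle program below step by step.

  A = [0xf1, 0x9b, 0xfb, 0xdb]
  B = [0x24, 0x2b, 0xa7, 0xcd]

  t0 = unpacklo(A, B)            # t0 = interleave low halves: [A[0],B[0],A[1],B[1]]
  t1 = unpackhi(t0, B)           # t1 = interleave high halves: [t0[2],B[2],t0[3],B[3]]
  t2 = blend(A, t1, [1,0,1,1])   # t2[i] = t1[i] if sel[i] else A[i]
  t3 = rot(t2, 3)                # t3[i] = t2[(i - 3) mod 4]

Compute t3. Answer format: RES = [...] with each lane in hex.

→ t0 |f1|24|9b|2b|
→ t1 |9b|a7|2b|cd|
→ t2 |9b|9b|2b|cd|
→ t3 |9b|2b|cd|9b|

RES = [0x9b, 0x2b, 0xcd, 0x9b]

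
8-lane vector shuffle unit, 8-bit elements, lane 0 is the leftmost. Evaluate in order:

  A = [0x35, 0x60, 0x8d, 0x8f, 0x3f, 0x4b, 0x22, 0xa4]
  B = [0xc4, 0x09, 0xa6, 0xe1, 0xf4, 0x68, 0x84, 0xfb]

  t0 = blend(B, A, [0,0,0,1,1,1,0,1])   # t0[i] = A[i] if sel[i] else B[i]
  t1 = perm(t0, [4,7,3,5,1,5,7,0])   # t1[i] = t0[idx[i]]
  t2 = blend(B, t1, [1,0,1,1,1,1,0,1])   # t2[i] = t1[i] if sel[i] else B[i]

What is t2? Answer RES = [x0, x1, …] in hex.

t0 = [0xc4, 0x09, 0xa6, 0x8f, 0x3f, 0x4b, 0x84, 0xa4]
t1 = [0x3f, 0xa4, 0x8f, 0x4b, 0x09, 0x4b, 0xa4, 0xc4]
t2 = [0x3f, 0x09, 0x8f, 0x4b, 0x09, 0x4b, 0x84, 0xc4]

RES = [ 0x3f  0x09  0x8f  0x4b  0x09  0x4b  0x84  0xc4 ]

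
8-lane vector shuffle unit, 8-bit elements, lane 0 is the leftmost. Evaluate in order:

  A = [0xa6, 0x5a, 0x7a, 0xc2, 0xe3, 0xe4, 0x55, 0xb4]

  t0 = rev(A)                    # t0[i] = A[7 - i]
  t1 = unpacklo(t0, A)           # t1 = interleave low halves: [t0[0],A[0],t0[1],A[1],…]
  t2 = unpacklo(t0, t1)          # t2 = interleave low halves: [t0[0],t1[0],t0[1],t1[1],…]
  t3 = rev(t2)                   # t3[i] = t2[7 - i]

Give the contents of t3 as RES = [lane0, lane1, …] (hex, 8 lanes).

  t0: b4 55 e4 e3 c2 7a 5a a6
  t1: b4 a6 55 5a e4 7a e3 c2
  t2: b4 b4 55 a6 e4 55 e3 5a
  t3: 5a e3 55 e4 a6 55 b4 b4

RES = [ 0x5a  0xe3  0x55  0xe4  0xa6  0x55  0xb4  0xb4 ]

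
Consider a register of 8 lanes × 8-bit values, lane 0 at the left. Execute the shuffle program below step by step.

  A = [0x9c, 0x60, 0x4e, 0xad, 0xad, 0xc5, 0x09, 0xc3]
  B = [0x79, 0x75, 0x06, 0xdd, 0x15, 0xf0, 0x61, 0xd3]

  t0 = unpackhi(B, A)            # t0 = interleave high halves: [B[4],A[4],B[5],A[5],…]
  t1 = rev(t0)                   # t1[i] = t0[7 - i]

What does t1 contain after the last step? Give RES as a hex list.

t0 = [0x15, 0xad, 0xf0, 0xc5, 0x61, 0x09, 0xd3, 0xc3]
t1 = [0xc3, 0xd3, 0x09, 0x61, 0xc5, 0xf0, 0xad, 0x15]

RES = [0xc3, 0xd3, 0x09, 0x61, 0xc5, 0xf0, 0xad, 0x15]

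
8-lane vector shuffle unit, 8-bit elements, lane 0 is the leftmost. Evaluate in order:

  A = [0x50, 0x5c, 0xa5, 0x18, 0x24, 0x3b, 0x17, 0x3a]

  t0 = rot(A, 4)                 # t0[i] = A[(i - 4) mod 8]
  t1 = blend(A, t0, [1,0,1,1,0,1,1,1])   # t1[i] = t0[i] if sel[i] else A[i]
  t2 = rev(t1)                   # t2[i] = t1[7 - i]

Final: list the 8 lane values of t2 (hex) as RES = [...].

  t0: 24 3b 17 3a 50 5c a5 18
  t1: 24 5c 17 3a 24 5c a5 18
  t2: 18 a5 5c 24 3a 17 5c 24

RES = [0x18, 0xa5, 0x5c, 0x24, 0x3a, 0x17, 0x5c, 0x24]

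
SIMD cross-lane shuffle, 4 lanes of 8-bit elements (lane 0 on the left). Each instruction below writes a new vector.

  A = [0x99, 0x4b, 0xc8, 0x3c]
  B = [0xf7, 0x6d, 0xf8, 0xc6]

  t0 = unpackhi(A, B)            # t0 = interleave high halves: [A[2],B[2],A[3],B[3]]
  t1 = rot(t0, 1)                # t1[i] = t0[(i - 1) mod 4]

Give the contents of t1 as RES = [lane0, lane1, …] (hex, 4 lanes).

RES = [0xc6, 0xc8, 0xf8, 0x3c]

  t0: c8 f8 3c c6
  t1: c6 c8 f8 3c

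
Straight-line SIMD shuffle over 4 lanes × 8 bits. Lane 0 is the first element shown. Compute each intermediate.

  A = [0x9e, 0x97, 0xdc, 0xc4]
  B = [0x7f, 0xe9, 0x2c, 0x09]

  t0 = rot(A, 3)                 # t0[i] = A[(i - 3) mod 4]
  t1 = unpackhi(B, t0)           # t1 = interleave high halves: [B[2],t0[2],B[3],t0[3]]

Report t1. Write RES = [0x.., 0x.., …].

  t0: 97 dc c4 9e
  t1: 2c c4 09 9e

RES = [ 0x2c  0xc4  0x09  0x9e ]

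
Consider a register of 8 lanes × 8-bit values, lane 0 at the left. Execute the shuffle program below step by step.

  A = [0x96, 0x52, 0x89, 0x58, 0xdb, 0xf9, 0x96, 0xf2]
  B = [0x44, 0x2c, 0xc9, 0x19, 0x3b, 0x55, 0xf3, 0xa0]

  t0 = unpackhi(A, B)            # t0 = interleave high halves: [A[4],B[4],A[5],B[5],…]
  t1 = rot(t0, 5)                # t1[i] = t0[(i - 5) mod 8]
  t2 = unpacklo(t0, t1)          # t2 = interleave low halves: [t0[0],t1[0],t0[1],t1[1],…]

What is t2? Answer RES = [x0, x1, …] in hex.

→ t0 |db|3b|f9|55|96|f3|f2|a0|
→ t1 |55|96|f3|f2|a0|db|3b|f9|
→ t2 |db|55|3b|96|f9|f3|55|f2|

RES = [0xdb, 0x55, 0x3b, 0x96, 0xf9, 0xf3, 0x55, 0xf2]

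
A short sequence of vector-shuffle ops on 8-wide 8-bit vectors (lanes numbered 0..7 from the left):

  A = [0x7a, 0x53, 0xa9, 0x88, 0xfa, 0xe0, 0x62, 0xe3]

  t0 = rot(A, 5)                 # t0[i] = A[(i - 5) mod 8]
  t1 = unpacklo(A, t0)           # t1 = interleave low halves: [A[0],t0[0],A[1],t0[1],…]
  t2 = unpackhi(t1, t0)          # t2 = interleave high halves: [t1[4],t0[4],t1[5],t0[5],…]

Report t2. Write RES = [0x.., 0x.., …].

→ t0 |88|fa|e0|62|e3|7a|53|a9|
→ t1 |7a|88|53|fa|a9|e0|88|62|
→ t2 |a9|e3|e0|7a|88|53|62|a9|

RES = [ 0xa9  0xe3  0xe0  0x7a  0x88  0x53  0x62  0xa9 ]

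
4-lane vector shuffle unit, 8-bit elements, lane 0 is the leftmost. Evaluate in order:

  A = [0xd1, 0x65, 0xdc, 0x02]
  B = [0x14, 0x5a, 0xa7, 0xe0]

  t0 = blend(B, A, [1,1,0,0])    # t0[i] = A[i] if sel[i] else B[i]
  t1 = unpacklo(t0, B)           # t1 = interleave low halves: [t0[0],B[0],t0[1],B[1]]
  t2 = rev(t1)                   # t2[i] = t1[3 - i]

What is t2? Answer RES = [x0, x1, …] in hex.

RES = [0x5a, 0x65, 0x14, 0xd1]

  t0: d1 65 a7 e0
  t1: d1 14 65 5a
  t2: 5a 65 14 d1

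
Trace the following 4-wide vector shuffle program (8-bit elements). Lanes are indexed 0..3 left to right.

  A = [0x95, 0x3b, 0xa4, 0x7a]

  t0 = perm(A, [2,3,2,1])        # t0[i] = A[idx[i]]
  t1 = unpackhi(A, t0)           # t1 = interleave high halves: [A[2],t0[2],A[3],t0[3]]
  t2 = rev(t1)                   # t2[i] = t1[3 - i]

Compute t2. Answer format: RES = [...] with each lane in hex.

→ t0 |a4|7a|a4|3b|
→ t1 |a4|a4|7a|3b|
→ t2 |3b|7a|a4|a4|

RES = [0x3b, 0x7a, 0xa4, 0xa4]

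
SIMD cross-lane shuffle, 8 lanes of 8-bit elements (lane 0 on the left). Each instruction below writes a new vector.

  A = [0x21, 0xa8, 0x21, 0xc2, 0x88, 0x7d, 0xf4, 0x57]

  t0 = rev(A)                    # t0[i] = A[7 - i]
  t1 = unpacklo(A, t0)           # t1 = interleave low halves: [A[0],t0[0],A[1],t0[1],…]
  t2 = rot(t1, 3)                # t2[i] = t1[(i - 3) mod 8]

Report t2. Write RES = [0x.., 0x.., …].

RES = [0x7d, 0xc2, 0x88, 0x21, 0x57, 0xa8, 0xf4, 0x21]

t0 = [0x57, 0xf4, 0x7d, 0x88, 0xc2, 0x21, 0xa8, 0x21]
t1 = [0x21, 0x57, 0xa8, 0xf4, 0x21, 0x7d, 0xc2, 0x88]
t2 = [0x7d, 0xc2, 0x88, 0x21, 0x57, 0xa8, 0xf4, 0x21]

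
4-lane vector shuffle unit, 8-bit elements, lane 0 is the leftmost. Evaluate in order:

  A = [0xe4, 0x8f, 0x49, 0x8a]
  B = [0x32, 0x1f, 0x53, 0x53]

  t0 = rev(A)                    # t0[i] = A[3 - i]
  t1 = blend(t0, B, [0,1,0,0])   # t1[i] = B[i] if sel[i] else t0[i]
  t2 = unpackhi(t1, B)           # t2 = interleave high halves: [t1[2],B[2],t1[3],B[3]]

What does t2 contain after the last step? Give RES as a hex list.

RES = [0x8f, 0x53, 0xe4, 0x53]

→ t0 |8a|49|8f|e4|
→ t1 |8a|1f|8f|e4|
→ t2 |8f|53|e4|53|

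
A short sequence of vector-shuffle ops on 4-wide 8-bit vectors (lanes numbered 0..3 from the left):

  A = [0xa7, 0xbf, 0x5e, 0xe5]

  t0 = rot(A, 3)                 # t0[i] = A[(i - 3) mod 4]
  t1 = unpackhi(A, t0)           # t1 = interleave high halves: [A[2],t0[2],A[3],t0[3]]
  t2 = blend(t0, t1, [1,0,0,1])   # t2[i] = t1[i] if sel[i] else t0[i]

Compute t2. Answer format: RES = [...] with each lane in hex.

RES = [ 0x5e  0x5e  0xe5  0xa7 ]

t0 = [0xbf, 0x5e, 0xe5, 0xa7]
t1 = [0x5e, 0xe5, 0xe5, 0xa7]
t2 = [0x5e, 0x5e, 0xe5, 0xa7]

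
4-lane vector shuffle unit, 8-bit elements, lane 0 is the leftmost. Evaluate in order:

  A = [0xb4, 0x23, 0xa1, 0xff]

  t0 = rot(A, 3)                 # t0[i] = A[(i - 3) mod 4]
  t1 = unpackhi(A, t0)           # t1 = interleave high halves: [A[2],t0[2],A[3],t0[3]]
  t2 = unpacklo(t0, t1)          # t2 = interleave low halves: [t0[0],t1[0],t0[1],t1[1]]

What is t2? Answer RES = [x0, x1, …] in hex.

RES = [ 0x23  0xa1  0xa1  0xff ]

  t0: 23 a1 ff b4
  t1: a1 ff ff b4
  t2: 23 a1 a1 ff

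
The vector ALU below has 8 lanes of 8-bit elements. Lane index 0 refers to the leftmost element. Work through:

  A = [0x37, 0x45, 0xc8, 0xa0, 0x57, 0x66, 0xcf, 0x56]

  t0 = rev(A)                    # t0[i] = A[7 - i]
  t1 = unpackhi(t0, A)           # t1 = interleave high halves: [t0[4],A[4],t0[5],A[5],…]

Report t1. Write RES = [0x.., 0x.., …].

RES = [0xa0, 0x57, 0xc8, 0x66, 0x45, 0xcf, 0x37, 0x56]

  t0: 56 cf 66 57 a0 c8 45 37
  t1: a0 57 c8 66 45 cf 37 56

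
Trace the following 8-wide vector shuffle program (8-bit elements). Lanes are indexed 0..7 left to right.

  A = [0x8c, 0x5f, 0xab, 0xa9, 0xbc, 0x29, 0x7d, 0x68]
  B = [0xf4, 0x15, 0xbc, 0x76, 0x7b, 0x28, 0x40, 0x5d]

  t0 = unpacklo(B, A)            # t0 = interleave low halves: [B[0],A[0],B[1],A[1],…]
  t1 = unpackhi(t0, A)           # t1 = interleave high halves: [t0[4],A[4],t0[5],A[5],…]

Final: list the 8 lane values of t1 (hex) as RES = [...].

RES = [ 0xbc  0xbc  0xab  0x29  0x76  0x7d  0xa9  0x68 ]

→ t0 |f4|8c|15|5f|bc|ab|76|a9|
→ t1 |bc|bc|ab|29|76|7d|a9|68|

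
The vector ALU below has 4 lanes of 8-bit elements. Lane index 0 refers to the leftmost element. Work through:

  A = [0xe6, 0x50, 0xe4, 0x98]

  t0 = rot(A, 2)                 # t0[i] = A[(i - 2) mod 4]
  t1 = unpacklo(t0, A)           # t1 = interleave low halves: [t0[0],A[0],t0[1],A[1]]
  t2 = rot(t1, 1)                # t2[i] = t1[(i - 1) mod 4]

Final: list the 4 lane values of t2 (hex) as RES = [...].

RES = [0x50, 0xe4, 0xe6, 0x98]

  t0: e4 98 e6 50
  t1: e4 e6 98 50
  t2: 50 e4 e6 98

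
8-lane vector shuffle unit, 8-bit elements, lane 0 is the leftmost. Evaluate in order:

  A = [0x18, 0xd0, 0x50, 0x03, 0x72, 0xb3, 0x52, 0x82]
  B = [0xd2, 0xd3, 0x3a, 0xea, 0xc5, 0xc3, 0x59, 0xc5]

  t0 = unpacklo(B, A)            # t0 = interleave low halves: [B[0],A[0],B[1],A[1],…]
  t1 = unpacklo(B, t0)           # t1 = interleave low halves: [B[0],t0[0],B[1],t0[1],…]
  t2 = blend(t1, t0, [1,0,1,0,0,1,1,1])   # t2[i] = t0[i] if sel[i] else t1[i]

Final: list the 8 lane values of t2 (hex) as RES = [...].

→ t0 |d2|18|d3|d0|3a|50|ea|03|
→ t1 |d2|d2|d3|18|3a|d3|ea|d0|
→ t2 |d2|d2|d3|18|3a|50|ea|03|

RES = [0xd2, 0xd2, 0xd3, 0x18, 0x3a, 0x50, 0xea, 0x03]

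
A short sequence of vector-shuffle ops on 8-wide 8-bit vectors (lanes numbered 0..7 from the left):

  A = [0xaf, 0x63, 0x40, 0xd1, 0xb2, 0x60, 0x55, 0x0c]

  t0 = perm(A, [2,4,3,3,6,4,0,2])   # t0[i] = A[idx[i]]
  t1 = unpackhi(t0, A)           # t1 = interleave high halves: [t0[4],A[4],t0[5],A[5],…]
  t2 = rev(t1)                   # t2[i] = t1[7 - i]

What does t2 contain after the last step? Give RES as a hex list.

t0 = [0x40, 0xb2, 0xd1, 0xd1, 0x55, 0xb2, 0xaf, 0x40]
t1 = [0x55, 0xb2, 0xb2, 0x60, 0xaf, 0x55, 0x40, 0x0c]
t2 = [0x0c, 0x40, 0x55, 0xaf, 0x60, 0xb2, 0xb2, 0x55]

RES = [0x0c, 0x40, 0x55, 0xaf, 0x60, 0xb2, 0xb2, 0x55]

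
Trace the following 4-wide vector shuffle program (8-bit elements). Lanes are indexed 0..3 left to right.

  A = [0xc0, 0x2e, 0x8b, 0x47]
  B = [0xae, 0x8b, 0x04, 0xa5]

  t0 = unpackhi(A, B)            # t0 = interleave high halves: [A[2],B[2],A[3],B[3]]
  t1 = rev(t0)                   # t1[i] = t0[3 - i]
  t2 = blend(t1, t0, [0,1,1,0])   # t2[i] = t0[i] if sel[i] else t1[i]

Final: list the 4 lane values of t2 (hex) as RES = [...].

→ t0 |8b|04|47|a5|
→ t1 |a5|47|04|8b|
→ t2 |a5|04|47|8b|

RES = [0xa5, 0x04, 0x47, 0x8b]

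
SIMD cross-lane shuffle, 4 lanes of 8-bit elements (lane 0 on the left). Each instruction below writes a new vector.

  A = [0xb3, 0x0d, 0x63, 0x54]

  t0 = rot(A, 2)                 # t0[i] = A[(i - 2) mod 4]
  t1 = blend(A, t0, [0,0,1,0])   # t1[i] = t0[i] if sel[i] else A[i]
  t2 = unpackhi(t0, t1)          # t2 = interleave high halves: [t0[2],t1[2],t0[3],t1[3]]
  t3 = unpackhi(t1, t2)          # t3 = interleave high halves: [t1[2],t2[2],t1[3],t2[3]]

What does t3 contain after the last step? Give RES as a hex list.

RES = [ 0xb3  0x0d  0x54  0x54 ]

→ t0 |63|54|b3|0d|
→ t1 |b3|0d|b3|54|
→ t2 |b3|b3|0d|54|
→ t3 |b3|0d|54|54|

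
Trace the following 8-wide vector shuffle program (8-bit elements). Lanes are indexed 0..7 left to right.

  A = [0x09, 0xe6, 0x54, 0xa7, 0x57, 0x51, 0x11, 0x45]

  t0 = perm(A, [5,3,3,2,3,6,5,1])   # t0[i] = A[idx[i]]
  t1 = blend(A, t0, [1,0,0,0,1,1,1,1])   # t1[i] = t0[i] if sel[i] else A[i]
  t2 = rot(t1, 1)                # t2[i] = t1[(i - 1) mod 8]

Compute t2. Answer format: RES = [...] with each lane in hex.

RES = [ 0xe6  0x51  0xe6  0x54  0xa7  0xa7  0x11  0x51 ]

t0 = [0x51, 0xa7, 0xa7, 0x54, 0xa7, 0x11, 0x51, 0xe6]
t1 = [0x51, 0xe6, 0x54, 0xa7, 0xa7, 0x11, 0x51, 0xe6]
t2 = [0xe6, 0x51, 0xe6, 0x54, 0xa7, 0xa7, 0x11, 0x51]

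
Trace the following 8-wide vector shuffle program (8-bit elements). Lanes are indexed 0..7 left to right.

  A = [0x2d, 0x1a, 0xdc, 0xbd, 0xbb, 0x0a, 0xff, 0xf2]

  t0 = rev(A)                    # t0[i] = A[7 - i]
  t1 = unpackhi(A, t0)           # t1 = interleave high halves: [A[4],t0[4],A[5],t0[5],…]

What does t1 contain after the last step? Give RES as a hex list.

RES = [0xbb, 0xbd, 0x0a, 0xdc, 0xff, 0x1a, 0xf2, 0x2d]

  t0: f2 ff 0a bb bd dc 1a 2d
  t1: bb bd 0a dc ff 1a f2 2d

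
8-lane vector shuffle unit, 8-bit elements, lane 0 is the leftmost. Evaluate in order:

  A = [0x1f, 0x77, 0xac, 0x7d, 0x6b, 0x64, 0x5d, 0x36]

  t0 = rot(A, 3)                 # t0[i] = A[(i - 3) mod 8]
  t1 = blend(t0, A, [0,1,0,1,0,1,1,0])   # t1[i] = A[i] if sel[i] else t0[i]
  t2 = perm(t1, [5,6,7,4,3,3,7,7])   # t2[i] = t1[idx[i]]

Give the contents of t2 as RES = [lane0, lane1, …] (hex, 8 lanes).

→ t0 |64|5d|36|1f|77|ac|7d|6b|
→ t1 |64|77|36|7d|77|64|5d|6b|
→ t2 |64|5d|6b|77|7d|7d|6b|6b|

RES = [0x64, 0x5d, 0x6b, 0x77, 0x7d, 0x7d, 0x6b, 0x6b]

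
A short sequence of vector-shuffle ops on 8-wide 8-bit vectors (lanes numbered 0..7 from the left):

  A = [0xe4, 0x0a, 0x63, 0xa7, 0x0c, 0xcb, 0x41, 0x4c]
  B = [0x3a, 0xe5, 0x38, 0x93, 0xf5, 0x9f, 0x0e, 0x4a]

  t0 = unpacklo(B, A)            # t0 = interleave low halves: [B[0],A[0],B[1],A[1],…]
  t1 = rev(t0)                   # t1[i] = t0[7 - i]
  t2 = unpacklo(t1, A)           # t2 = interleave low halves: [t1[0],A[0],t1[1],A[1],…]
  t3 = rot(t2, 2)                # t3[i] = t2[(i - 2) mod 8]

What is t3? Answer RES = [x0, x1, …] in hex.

RES = [ 0x38  0xa7  0xa7  0xe4  0x93  0x0a  0x63  0x63 ]

→ t0 |3a|e4|e5|0a|38|63|93|a7|
→ t1 |a7|93|63|38|0a|e5|e4|3a|
→ t2 |a7|e4|93|0a|63|63|38|a7|
→ t3 |38|a7|a7|e4|93|0a|63|63|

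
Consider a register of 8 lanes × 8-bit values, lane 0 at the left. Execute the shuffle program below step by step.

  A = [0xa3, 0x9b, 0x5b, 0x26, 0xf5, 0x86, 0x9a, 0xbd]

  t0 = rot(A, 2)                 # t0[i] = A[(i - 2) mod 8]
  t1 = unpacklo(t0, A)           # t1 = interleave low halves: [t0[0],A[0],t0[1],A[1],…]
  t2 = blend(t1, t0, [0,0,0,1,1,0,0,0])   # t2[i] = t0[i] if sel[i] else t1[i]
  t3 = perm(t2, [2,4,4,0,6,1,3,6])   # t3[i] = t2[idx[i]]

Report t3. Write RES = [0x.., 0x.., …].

RES = [ 0xbd  0x5b  0x5b  0x9a  0x9b  0xa3  0x9b  0x9b ]

  t0: 9a bd a3 9b 5b 26 f5 86
  t1: 9a a3 bd 9b a3 5b 9b 26
  t2: 9a a3 bd 9b 5b 5b 9b 26
  t3: bd 5b 5b 9a 9b a3 9b 9b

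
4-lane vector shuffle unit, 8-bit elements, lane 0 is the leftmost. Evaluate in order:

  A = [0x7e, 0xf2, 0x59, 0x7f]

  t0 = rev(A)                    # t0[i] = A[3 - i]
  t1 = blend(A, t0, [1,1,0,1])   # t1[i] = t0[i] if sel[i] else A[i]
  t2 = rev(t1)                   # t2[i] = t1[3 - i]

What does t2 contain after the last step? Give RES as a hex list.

→ t0 |7f|59|f2|7e|
→ t1 |7f|59|59|7e|
→ t2 |7e|59|59|7f|

RES = [0x7e, 0x59, 0x59, 0x7f]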